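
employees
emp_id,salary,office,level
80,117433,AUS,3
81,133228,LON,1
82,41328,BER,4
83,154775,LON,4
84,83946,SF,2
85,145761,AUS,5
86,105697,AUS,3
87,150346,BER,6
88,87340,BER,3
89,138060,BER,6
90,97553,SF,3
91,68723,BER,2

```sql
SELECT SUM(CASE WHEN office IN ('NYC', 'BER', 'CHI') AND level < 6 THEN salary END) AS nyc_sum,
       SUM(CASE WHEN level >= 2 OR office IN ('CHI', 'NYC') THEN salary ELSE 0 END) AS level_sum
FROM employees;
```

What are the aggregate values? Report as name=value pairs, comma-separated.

[nyc_sum: office IN ('NYC', 'BER', 'CHI') AND level < 6]
emp_id=80: ✗
emp_id=81: ✗
emp_id=82: ✓ → 41328
emp_id=83: ✗
emp_id=84: ✗
emp_id=85: ✗
emp_id=86: ✗
emp_id=87: ✗
emp_id=88: ✓ → 87340
emp_id=89: ✗
emp_id=90: ✗
emp_id=91: ✓ → 68723
nyc_sum = 41328 + 87340 + 68723 = 197391
—
[level_sum: level >= 2 OR office IN ('CHI', 'NYC')]
emp_id=80: ✓ → 117433
emp_id=81: ✗
emp_id=82: ✓ → 41328
emp_id=83: ✓ → 154775
emp_id=84: ✓ → 83946
emp_id=85: ✓ → 145761
emp_id=86: ✓ → 105697
emp_id=87: ✓ → 150346
emp_id=88: ✓ → 87340
emp_id=89: ✓ → 138060
emp_id=90: ✓ → 97553
emp_id=91: ✓ → 68723
level_sum = 117433 + 41328 + 154775 + 83946 + 145761 + 105697 + 150346 + 87340 + 138060 + 97553 + 68723 = 1190962

nyc_sum=197391, level_sum=1190962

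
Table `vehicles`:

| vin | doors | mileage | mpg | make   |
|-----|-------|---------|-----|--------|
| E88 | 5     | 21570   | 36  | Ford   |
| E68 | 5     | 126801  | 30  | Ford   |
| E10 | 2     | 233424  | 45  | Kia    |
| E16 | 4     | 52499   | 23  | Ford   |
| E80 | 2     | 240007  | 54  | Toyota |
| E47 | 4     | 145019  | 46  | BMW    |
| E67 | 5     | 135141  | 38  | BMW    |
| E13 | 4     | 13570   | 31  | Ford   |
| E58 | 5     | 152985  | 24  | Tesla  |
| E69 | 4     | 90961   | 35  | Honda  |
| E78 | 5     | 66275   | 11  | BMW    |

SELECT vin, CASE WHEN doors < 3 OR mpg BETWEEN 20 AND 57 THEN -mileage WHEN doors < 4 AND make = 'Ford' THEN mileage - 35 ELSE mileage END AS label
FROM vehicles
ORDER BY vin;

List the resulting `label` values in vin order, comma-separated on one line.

-233424, -13570, -52499, -145019, -152985, -135141, -126801, -90961, 66275, -240007, -21570

vin=E10: doors < 3 OR mpg BETWEEN 20 AND 57 → -233424
vin=E13: doors < 3 OR mpg BETWEEN 20 AND 57 → -13570
vin=E16: doors < 3 OR mpg BETWEEN 20 AND 57 → -52499
vin=E47: doors < 3 OR mpg BETWEEN 20 AND 57 → -145019
vin=E58: doors < 3 OR mpg BETWEEN 20 AND 57 → -152985
vin=E67: doors < 3 OR mpg BETWEEN 20 AND 57 → -135141
vin=E68: doors < 3 OR mpg BETWEEN 20 AND 57 → -126801
vin=E69: doors < 3 OR mpg BETWEEN 20 AND 57 → -90961
vin=E78: ELSE → 66275
vin=E80: doors < 3 OR mpg BETWEEN 20 AND 57 → -240007
vin=E88: doors < 3 OR mpg BETWEEN 20 AND 57 → -21570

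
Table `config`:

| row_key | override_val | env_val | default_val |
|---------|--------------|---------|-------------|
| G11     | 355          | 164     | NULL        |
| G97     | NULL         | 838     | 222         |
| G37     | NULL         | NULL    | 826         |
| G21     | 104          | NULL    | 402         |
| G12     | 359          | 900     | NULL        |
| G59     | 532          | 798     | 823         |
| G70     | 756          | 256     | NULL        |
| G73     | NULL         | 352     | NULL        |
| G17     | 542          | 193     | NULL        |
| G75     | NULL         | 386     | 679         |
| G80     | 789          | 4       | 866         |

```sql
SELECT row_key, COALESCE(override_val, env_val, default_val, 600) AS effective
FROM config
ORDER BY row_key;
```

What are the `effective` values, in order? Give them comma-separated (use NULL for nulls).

355, 359, 542, 104, 826, 532, 756, 352, 386, 789, 838

row_key=G11: override_val=355 → 355
row_key=G12: override_val=359 → 359
row_key=G17: override_val=542 → 542
row_key=G21: override_val=104 → 104
row_key=G37: override_val=NULL, env_val=NULL, default_val=826 → 826
row_key=G59: override_val=532 → 532
row_key=G70: override_val=756 → 756
row_key=G73: override_val=NULL, env_val=352 → 352
row_key=G75: override_val=NULL, env_val=386 → 386
row_key=G80: override_val=789 → 789
row_key=G97: override_val=NULL, env_val=838 → 838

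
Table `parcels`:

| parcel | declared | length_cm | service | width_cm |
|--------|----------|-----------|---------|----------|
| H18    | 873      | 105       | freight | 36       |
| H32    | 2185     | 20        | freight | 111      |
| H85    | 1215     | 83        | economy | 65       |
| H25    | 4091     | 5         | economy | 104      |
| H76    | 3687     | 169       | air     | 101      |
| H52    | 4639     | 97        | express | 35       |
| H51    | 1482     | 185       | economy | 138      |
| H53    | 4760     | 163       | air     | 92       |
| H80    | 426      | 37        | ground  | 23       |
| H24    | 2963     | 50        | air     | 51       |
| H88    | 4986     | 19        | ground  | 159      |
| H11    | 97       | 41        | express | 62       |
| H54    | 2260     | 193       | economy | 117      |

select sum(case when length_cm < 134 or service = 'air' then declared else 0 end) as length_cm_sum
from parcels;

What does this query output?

parcel=H18: ✓ → 873
parcel=H32: ✓ → 2185
parcel=H85: ✓ → 1215
parcel=H25: ✓ → 4091
parcel=H76: ✓ → 3687
parcel=H52: ✓ → 4639
parcel=H51: ✗
parcel=H53: ✓ → 4760
parcel=H80: ✓ → 426
parcel=H24: ✓ → 2963
parcel=H88: ✓ → 4986
parcel=H11: ✓ → 97
parcel=H54: ✗
length_cm_sum = 873 + 2185 + 1215 + 4091 + 3687 + 4639 + 4760 + 426 + 2963 + 4986 + 97 = 29922

29922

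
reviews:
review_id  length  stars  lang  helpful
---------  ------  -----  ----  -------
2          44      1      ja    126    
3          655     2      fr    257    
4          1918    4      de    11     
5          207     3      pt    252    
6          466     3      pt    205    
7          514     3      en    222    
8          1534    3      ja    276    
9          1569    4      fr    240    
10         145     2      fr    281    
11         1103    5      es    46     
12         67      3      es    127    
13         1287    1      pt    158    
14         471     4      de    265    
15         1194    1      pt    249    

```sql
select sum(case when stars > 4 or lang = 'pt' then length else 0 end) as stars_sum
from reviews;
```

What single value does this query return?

review_id=2: ✗
review_id=3: ✗
review_id=4: ✗
review_id=5: ✓ → 207
review_id=6: ✓ → 466
review_id=7: ✗
review_id=8: ✗
review_id=9: ✗
review_id=10: ✗
review_id=11: ✓ → 1103
review_id=12: ✗
review_id=13: ✓ → 1287
review_id=14: ✗
review_id=15: ✓ → 1194
stars_sum = 207 + 466 + 1103 + 1287 + 1194 = 4257

4257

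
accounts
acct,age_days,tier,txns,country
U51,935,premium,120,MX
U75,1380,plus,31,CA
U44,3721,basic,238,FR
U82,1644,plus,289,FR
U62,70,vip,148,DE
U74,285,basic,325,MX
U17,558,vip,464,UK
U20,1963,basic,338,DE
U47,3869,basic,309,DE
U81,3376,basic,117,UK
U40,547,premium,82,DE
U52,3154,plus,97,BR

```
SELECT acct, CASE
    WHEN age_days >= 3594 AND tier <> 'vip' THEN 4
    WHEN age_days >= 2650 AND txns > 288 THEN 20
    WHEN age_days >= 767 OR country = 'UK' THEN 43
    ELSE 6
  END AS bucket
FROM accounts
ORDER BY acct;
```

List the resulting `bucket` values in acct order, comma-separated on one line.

43, 43, 6, 4, 4, 43, 43, 6, 6, 43, 43, 43

acct=U17: age_days >= 767 OR country = 'UK' → 43
acct=U20: age_days >= 767 OR country = 'UK' → 43
acct=U40: ELSE → 6
acct=U44: age_days >= 3594 AND tier <> 'vip' → 4
acct=U47: age_days >= 3594 AND tier <> 'vip' → 4
acct=U51: age_days >= 767 OR country = 'UK' → 43
acct=U52: age_days >= 767 OR country = 'UK' → 43
acct=U62: ELSE → 6
acct=U74: ELSE → 6
acct=U75: age_days >= 767 OR country = 'UK' → 43
acct=U81: age_days >= 767 OR country = 'UK' → 43
acct=U82: age_days >= 767 OR country = 'UK' → 43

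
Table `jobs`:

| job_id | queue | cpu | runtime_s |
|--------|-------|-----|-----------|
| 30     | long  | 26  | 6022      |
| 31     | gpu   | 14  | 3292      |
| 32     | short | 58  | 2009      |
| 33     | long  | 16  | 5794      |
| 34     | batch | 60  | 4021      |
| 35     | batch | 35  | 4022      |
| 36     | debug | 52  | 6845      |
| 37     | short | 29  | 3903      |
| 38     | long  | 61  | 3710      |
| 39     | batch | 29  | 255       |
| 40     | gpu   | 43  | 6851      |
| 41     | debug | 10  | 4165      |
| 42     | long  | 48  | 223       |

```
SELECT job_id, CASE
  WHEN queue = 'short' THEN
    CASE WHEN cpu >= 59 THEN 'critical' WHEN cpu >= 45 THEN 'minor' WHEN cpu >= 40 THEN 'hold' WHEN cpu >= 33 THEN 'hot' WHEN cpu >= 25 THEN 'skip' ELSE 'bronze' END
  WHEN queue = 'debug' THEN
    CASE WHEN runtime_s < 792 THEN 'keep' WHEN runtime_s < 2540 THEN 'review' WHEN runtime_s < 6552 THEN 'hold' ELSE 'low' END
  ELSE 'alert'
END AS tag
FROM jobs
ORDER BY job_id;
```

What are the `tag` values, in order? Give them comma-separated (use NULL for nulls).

job_id=30: queue='long' → outer ELSE → alert
job_id=31: queue='gpu' → outer ELSE → alert
job_id=32: queue='short' → inner[cpu >= 45] → minor
job_id=33: queue='long' → outer ELSE → alert
job_id=34: queue='batch' → outer ELSE → alert
job_id=35: queue='batch' → outer ELSE → alert
job_id=36: queue='debug' → inner[ELSE] → low
job_id=37: queue='short' → inner[cpu >= 25] → skip
job_id=38: queue='long' → outer ELSE → alert
job_id=39: queue='batch' → outer ELSE → alert
job_id=40: queue='gpu' → outer ELSE → alert
job_id=41: queue='debug' → inner[runtime_s < 6552] → hold
job_id=42: queue='long' → outer ELSE → alert

alert, alert, minor, alert, alert, alert, low, skip, alert, alert, alert, hold, alert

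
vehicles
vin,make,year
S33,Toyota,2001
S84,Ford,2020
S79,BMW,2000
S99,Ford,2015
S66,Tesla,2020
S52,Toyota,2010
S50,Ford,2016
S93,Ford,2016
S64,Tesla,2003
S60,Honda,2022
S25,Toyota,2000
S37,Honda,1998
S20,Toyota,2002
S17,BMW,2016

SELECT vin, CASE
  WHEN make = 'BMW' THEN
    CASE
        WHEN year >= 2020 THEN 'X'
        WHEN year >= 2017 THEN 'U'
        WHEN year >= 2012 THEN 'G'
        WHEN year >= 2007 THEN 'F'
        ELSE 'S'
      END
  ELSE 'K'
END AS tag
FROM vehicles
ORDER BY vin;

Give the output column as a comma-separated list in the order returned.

G, K, K, K, K, K, K, K, K, K, S, K, K, K

vin=S17: make='BMW' → inner[year >= 2012] → G
vin=S20: make='Toyota' → outer ELSE → K
vin=S25: make='Toyota' → outer ELSE → K
vin=S33: make='Toyota' → outer ELSE → K
vin=S37: make='Honda' → outer ELSE → K
vin=S50: make='Ford' → outer ELSE → K
vin=S52: make='Toyota' → outer ELSE → K
vin=S60: make='Honda' → outer ELSE → K
vin=S64: make='Tesla' → outer ELSE → K
vin=S66: make='Tesla' → outer ELSE → K
vin=S79: make='BMW' → inner[ELSE] → S
vin=S84: make='Ford' → outer ELSE → K
vin=S93: make='Ford' → outer ELSE → K
vin=S99: make='Ford' → outer ELSE → K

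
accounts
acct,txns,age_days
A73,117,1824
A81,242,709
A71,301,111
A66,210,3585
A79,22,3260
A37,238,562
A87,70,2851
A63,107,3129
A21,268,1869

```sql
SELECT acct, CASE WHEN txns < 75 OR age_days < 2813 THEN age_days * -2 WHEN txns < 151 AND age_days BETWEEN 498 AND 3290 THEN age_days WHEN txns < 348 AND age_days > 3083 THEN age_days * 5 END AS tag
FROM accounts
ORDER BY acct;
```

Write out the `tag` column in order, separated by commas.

-3738, -1124, 3129, 17925, -222, -3648, -6520, -1418, -5702

acct=A21: txns < 75 OR age_days < 2813 → -3738
acct=A37: txns < 75 OR age_days < 2813 → -1124
acct=A63: txns < 151 AND age_days BETWEEN 498 AND 3290 → 3129
acct=A66: txns < 348 AND age_days > 3083 → 17925
acct=A71: txns < 75 OR age_days < 2813 → -222
acct=A73: txns < 75 OR age_days < 2813 → -3648
acct=A79: txns < 75 OR age_days < 2813 → -6520
acct=A81: txns < 75 OR age_days < 2813 → -1418
acct=A87: txns < 75 OR age_days < 2813 → -5702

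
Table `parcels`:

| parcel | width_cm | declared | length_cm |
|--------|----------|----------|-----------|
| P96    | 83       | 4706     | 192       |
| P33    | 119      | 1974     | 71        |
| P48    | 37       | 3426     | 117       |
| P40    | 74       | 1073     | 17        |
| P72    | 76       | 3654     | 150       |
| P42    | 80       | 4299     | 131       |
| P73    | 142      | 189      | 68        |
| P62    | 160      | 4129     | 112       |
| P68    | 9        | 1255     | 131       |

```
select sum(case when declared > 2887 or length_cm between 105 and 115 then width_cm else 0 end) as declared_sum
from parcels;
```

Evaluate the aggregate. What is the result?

436

parcel=P96: ✓ → 83
parcel=P33: ✗
parcel=P48: ✓ → 37
parcel=P40: ✗
parcel=P72: ✓ → 76
parcel=P42: ✓ → 80
parcel=P73: ✗
parcel=P62: ✓ → 160
parcel=P68: ✗
declared_sum = 83 + 37 + 76 + 80 + 160 = 436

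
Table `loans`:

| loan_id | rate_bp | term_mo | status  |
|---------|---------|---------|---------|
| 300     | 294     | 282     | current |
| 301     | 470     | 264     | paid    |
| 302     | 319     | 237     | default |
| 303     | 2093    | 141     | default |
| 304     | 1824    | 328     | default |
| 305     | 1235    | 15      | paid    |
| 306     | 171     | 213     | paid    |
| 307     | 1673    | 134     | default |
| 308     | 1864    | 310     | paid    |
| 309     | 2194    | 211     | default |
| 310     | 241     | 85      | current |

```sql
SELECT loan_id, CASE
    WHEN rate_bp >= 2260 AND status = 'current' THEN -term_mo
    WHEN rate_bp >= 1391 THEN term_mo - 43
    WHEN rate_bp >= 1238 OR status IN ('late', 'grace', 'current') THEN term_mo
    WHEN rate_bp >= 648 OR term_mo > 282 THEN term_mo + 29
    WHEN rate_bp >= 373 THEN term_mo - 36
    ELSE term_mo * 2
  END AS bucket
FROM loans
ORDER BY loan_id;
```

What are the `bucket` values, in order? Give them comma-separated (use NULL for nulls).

loan_id=300: rate_bp >= 1238 OR status IN ('late', 'grace', 'current') → 282
loan_id=301: rate_bp >= 373 → 228
loan_id=302: ELSE → 474
loan_id=303: rate_bp >= 1391 → 98
loan_id=304: rate_bp >= 1391 → 285
loan_id=305: rate_bp >= 648 OR term_mo > 282 → 44
loan_id=306: ELSE → 426
loan_id=307: rate_bp >= 1391 → 91
loan_id=308: rate_bp >= 1391 → 267
loan_id=309: rate_bp >= 1391 → 168
loan_id=310: rate_bp >= 1238 OR status IN ('late', 'grace', 'current') → 85

282, 228, 474, 98, 285, 44, 426, 91, 267, 168, 85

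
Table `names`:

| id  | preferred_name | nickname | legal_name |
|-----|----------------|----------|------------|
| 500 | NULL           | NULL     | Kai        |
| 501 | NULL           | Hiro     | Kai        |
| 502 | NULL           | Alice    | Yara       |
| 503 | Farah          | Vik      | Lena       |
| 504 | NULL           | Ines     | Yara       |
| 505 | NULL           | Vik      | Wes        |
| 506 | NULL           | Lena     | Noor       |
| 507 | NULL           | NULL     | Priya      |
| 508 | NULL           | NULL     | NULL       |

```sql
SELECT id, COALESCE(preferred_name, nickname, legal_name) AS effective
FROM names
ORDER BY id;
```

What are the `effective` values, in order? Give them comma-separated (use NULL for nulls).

Kai, Hiro, Alice, Farah, Ines, Vik, Lena, Priya, NULL

id=500: preferred_name=NULL, nickname=NULL, legal_name=Kai → Kai
id=501: preferred_name=NULL, nickname=Hiro → Hiro
id=502: preferred_name=NULL, nickname=Alice → Alice
id=503: preferred_name=Farah → Farah
id=504: preferred_name=NULL, nickname=Ines → Ines
id=505: preferred_name=NULL, nickname=Vik → Vik
id=506: preferred_name=NULL, nickname=Lena → Lena
id=507: preferred_name=NULL, nickname=NULL, legal_name=Priya → Priya
id=508: preferred_name=NULL, nickname=NULL, legal_name=NULL (all NULL) → NULL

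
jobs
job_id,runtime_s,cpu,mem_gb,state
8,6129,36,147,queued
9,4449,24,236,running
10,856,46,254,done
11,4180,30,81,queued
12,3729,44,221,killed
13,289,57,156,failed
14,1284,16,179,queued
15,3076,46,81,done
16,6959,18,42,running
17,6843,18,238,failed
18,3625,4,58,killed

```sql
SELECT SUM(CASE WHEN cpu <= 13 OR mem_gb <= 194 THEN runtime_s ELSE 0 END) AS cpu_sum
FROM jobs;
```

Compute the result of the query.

job_id=8: ✓ → 6129
job_id=9: ✗
job_id=10: ✗
job_id=11: ✓ → 4180
job_id=12: ✗
job_id=13: ✓ → 289
job_id=14: ✓ → 1284
job_id=15: ✓ → 3076
job_id=16: ✓ → 6959
job_id=17: ✗
job_id=18: ✓ → 3625
cpu_sum = 6129 + 4180 + 289 + 1284 + 3076 + 6959 + 3625 = 25542

25542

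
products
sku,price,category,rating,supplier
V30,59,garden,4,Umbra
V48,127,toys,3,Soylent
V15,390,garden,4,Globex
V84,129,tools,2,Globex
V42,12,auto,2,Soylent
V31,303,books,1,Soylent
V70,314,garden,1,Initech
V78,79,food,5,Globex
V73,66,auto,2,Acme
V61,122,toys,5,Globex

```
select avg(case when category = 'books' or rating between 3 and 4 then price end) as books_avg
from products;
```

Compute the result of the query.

219.75

sku=V30: ✓ → 59
sku=V48: ✓ → 127
sku=V15: ✓ → 390
sku=V84: ✗
sku=V42: ✗
sku=V31: ✓ → 303
sku=V70: ✗
sku=V78: ✗
sku=V73: ✗
sku=V61: ✗
books_avg = (59 + 127 + 390 + 303) / 4 = 219.75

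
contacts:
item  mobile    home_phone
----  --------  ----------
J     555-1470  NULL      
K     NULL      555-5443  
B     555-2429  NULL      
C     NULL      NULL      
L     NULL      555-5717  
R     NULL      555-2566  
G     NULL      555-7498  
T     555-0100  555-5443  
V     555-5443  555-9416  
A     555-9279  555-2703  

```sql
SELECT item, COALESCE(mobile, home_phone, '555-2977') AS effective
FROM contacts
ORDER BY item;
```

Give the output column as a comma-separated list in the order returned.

555-9279, 555-2429, 555-2977, 555-7498, 555-1470, 555-5443, 555-5717, 555-2566, 555-0100, 555-5443

item=A: mobile=555-9279 → 555-9279
item=B: mobile=555-2429 → 555-2429
item=C: mobile=NULL, home_phone=NULL, → literal 555-2977 → 555-2977
item=G: mobile=NULL, home_phone=555-7498 → 555-7498
item=J: mobile=555-1470 → 555-1470
item=K: mobile=NULL, home_phone=555-5443 → 555-5443
item=L: mobile=NULL, home_phone=555-5717 → 555-5717
item=R: mobile=NULL, home_phone=555-2566 → 555-2566
item=T: mobile=555-0100 → 555-0100
item=V: mobile=555-5443 → 555-5443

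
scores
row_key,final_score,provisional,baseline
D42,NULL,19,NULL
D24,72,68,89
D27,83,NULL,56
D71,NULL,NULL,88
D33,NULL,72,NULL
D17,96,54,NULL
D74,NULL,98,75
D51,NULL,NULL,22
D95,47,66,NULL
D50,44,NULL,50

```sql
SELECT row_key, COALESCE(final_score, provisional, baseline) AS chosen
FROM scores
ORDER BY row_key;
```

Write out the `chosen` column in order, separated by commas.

96, 72, 83, 72, 19, 44, 22, 88, 98, 47

row_key=D17: final_score=96 → 96
row_key=D24: final_score=72 → 72
row_key=D27: final_score=83 → 83
row_key=D33: final_score=NULL, provisional=72 → 72
row_key=D42: final_score=NULL, provisional=19 → 19
row_key=D50: final_score=44 → 44
row_key=D51: final_score=NULL, provisional=NULL, baseline=22 → 22
row_key=D71: final_score=NULL, provisional=NULL, baseline=88 → 88
row_key=D74: final_score=NULL, provisional=98 → 98
row_key=D95: final_score=47 → 47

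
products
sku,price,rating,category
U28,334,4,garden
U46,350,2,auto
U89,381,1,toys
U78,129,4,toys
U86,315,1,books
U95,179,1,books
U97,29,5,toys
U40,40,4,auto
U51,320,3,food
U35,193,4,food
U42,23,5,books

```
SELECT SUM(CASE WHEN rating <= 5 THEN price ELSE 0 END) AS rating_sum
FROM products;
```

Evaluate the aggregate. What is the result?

sku=U28: ✓ → 334
sku=U46: ✓ → 350
sku=U89: ✓ → 381
sku=U78: ✓ → 129
sku=U86: ✓ → 315
sku=U95: ✓ → 179
sku=U97: ✓ → 29
sku=U40: ✓ → 40
sku=U51: ✓ → 320
sku=U35: ✓ → 193
sku=U42: ✓ → 23
rating_sum = 334 + 350 + 381 + 129 + 315 + 179 + 29 + 40 + 320 + 193 + 23 = 2293

2293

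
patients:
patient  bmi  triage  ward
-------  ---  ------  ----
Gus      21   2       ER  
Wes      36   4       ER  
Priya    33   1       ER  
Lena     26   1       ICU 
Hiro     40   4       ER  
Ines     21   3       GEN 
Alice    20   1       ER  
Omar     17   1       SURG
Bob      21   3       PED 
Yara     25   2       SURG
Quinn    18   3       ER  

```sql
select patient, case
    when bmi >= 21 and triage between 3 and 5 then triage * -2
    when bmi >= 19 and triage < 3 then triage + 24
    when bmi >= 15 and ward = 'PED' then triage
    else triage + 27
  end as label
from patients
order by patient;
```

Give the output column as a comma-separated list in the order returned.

25, -6, 26, -8, -6, 25, 28, 25, 30, -8, 26

patient=Alice: bmi >= 19 and triage < 3 → 25
patient=Bob: bmi >= 21 and triage between 3 and 5 → -6
patient=Gus: bmi >= 19 and triage < 3 → 26
patient=Hiro: bmi >= 21 and triage between 3 and 5 → -8
patient=Ines: bmi >= 21 and triage between 3 and 5 → -6
patient=Lena: bmi >= 19 and triage < 3 → 25
patient=Omar: ELSE → 28
patient=Priya: bmi >= 19 and triage < 3 → 25
patient=Quinn: ELSE → 30
patient=Wes: bmi >= 21 and triage between 3 and 5 → -8
patient=Yara: bmi >= 19 and triage < 3 → 26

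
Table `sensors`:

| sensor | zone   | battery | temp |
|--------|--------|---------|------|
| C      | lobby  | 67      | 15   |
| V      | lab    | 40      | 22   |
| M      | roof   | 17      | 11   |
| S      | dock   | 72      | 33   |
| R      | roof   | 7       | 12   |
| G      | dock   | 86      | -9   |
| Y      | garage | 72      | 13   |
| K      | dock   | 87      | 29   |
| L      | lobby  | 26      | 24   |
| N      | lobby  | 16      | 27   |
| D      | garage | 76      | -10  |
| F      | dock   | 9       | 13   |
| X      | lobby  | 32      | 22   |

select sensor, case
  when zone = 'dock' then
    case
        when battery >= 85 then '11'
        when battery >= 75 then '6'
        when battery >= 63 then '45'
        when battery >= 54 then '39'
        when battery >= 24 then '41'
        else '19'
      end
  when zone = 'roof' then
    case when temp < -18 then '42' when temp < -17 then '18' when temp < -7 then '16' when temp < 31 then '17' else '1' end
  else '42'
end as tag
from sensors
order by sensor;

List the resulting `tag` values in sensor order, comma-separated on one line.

42, 42, 19, 11, 11, 42, 17, 42, 17, 45, 42, 42, 42

sensor=C: zone='lobby' → outer ELSE → 42
sensor=D: zone='garage' → outer ELSE → 42
sensor=F: zone='dock' → inner[ELSE] → 19
sensor=G: zone='dock' → inner[battery >= 85] → 11
sensor=K: zone='dock' → inner[battery >= 85] → 11
sensor=L: zone='lobby' → outer ELSE → 42
sensor=M: zone='roof' → inner[temp < 31] → 17
sensor=N: zone='lobby' → outer ELSE → 42
sensor=R: zone='roof' → inner[temp < 31] → 17
sensor=S: zone='dock' → inner[battery >= 63] → 45
sensor=V: zone='lab' → outer ELSE → 42
sensor=X: zone='lobby' → outer ELSE → 42
sensor=Y: zone='garage' → outer ELSE → 42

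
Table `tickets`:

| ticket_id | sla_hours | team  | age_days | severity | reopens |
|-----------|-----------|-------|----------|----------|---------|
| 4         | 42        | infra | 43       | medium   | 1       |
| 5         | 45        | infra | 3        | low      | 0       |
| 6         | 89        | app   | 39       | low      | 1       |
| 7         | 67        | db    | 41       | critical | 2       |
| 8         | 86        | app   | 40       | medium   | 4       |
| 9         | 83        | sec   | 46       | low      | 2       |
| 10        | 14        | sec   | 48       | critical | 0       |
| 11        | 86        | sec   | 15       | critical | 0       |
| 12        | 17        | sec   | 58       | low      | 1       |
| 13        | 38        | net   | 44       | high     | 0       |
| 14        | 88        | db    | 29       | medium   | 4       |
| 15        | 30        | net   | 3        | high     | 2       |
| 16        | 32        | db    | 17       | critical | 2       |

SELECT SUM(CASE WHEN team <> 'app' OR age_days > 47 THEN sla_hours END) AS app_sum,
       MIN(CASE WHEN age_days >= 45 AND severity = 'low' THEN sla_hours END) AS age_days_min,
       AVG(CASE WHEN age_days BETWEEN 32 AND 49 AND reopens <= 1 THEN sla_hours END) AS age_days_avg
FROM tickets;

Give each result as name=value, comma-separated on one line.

app_sum=542, age_days_min=17, age_days_avg=45.75

[app_sum: team <> 'app' OR age_days > 47]
ticket_id=4: ✓ → 42
ticket_id=5: ✓ → 45
ticket_id=6: ✗
ticket_id=7: ✓ → 67
ticket_id=8: ✗
ticket_id=9: ✓ → 83
ticket_id=10: ✓ → 14
ticket_id=11: ✓ → 86
ticket_id=12: ✓ → 17
ticket_id=13: ✓ → 38
ticket_id=14: ✓ → 88
ticket_id=15: ✓ → 30
ticket_id=16: ✓ → 32
app_sum = 42 + 45 + 67 + 83 + 14 + 86 + 17 + 38 + 88 + 30 + 32 = 542
—
[age_days_min: age_days >= 45 AND severity = 'low']
ticket_id=4: ✗
ticket_id=5: ✗
ticket_id=6: ✗
ticket_id=7: ✗
ticket_id=8: ✗
ticket_id=9: ✓ → 83
ticket_id=10: ✗
ticket_id=11: ✗
ticket_id=12: ✓ → 17
ticket_id=13: ✗
ticket_id=14: ✗
ticket_id=15: ✗
ticket_id=16: ✗
age_days_min = MIN(83, 17) = 17
—
[age_days_avg: age_days BETWEEN 32 AND 49 AND reopens <= 1]
ticket_id=4: ✓ → 42
ticket_id=5: ✗
ticket_id=6: ✓ → 89
ticket_id=7: ✗
ticket_id=8: ✗
ticket_id=9: ✗
ticket_id=10: ✓ → 14
ticket_id=11: ✗
ticket_id=12: ✗
ticket_id=13: ✓ → 38
ticket_id=14: ✗
ticket_id=15: ✗
ticket_id=16: ✗
age_days_avg = (42 + 89 + 14 + 38) / 4 = 45.75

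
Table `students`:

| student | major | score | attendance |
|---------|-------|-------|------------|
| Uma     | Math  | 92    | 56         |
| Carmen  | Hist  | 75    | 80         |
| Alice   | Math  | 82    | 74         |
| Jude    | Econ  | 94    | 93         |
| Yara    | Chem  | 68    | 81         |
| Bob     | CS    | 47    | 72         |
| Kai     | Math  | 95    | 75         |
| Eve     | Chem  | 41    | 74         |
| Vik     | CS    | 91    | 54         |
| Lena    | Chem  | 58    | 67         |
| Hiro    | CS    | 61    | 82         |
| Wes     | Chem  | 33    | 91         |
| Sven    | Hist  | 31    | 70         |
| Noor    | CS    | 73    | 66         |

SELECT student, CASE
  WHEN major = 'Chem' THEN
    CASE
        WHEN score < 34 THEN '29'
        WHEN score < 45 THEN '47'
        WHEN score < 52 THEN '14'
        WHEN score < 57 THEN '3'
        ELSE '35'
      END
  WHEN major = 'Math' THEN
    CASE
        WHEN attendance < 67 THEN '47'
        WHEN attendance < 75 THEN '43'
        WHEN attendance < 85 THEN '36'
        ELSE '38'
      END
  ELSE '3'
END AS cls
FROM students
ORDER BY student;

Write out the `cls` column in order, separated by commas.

43, 3, 3, 47, 3, 3, 36, 35, 3, 3, 47, 3, 29, 35

student=Alice: major='Math' → inner[attendance < 75] → 43
student=Bob: major='CS' → outer ELSE → 3
student=Carmen: major='Hist' → outer ELSE → 3
student=Eve: major='Chem' → inner[score < 45] → 47
student=Hiro: major='CS' → outer ELSE → 3
student=Jude: major='Econ' → outer ELSE → 3
student=Kai: major='Math' → inner[attendance < 85] → 36
student=Lena: major='Chem' → inner[ELSE] → 35
student=Noor: major='CS' → outer ELSE → 3
student=Sven: major='Hist' → outer ELSE → 3
student=Uma: major='Math' → inner[attendance < 67] → 47
student=Vik: major='CS' → outer ELSE → 3
student=Wes: major='Chem' → inner[score < 34] → 29
student=Yara: major='Chem' → inner[ELSE] → 35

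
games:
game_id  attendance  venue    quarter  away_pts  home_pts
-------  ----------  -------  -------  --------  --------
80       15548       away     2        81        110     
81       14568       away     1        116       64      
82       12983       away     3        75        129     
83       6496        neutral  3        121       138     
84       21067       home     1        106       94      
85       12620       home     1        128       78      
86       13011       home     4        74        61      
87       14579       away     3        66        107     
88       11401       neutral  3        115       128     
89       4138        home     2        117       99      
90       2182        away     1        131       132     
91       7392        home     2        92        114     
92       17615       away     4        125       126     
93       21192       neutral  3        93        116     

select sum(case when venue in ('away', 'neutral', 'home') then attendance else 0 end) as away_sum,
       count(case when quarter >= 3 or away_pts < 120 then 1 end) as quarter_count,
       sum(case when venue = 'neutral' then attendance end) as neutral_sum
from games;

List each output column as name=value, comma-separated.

[away_sum: venue in ('away', 'neutral', 'home')]
game_id=80: ✓ → 15548
game_id=81: ✓ → 14568
game_id=82: ✓ → 12983
game_id=83: ✓ → 6496
game_id=84: ✓ → 21067
game_id=85: ✓ → 12620
game_id=86: ✓ → 13011
game_id=87: ✓ → 14579
game_id=88: ✓ → 11401
game_id=89: ✓ → 4138
game_id=90: ✓ → 2182
game_id=91: ✓ → 7392
game_id=92: ✓ → 17615
game_id=93: ✓ → 21192
away_sum = 15548 + 14568 + 12983 + 6496 + 21067 + 12620 + 13011 + 14579 + 11401 + 4138 + 2182 + 7392 + 17615 + 21192 = 174792
—
[quarter_count: quarter >= 3 or away_pts < 120]
game_id=80: ✓ → 1
game_id=81: ✓ → 1
game_id=82: ✓ → 1
game_id=83: ✓ → 1
game_id=84: ✓ → 1
game_id=85: ✗
game_id=86: ✓ → 1
game_id=87: ✓ → 1
game_id=88: ✓ → 1
game_id=89: ✓ → 1
game_id=90: ✗
game_id=91: ✓ → 1
game_id=92: ✓ → 1
game_id=93: ✓ → 1
quarter_count = COUNT(1, 1, 1, 1, 1, 1, 1, 1, 1, 1, 1, 1) = 12
—
[neutral_sum: venue = 'neutral']
game_id=80: ✗
game_id=81: ✗
game_id=82: ✗
game_id=83: ✓ → 6496
game_id=84: ✗
game_id=85: ✗
game_id=86: ✗
game_id=87: ✗
game_id=88: ✓ → 11401
game_id=89: ✗
game_id=90: ✗
game_id=91: ✗
game_id=92: ✗
game_id=93: ✓ → 21192
neutral_sum = 6496 + 11401 + 21192 = 39089

away_sum=174792, quarter_count=12, neutral_sum=39089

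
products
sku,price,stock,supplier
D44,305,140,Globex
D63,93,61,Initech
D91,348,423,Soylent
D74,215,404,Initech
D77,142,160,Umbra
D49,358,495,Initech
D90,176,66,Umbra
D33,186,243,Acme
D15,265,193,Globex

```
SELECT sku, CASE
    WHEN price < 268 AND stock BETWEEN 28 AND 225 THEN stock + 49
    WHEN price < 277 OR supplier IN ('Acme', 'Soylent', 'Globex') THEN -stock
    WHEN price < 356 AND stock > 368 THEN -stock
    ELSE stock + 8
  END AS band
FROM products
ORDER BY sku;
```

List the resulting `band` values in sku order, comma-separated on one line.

242, -243, -140, 503, 110, -404, 209, 115, -423

sku=D15: price < 268 AND stock BETWEEN 28 AND 225 → 242
sku=D33: price < 277 OR supplier IN ('Acme', 'Soylent', 'Globex') → -243
sku=D44: price < 277 OR supplier IN ('Acme', 'Soylent', 'Globex') → -140
sku=D49: ELSE → 503
sku=D63: price < 268 AND stock BETWEEN 28 AND 225 → 110
sku=D74: price < 277 OR supplier IN ('Acme', 'Soylent', 'Globex') → -404
sku=D77: price < 268 AND stock BETWEEN 28 AND 225 → 209
sku=D90: price < 268 AND stock BETWEEN 28 AND 225 → 115
sku=D91: price < 277 OR supplier IN ('Acme', 'Soylent', 'Globex') → -423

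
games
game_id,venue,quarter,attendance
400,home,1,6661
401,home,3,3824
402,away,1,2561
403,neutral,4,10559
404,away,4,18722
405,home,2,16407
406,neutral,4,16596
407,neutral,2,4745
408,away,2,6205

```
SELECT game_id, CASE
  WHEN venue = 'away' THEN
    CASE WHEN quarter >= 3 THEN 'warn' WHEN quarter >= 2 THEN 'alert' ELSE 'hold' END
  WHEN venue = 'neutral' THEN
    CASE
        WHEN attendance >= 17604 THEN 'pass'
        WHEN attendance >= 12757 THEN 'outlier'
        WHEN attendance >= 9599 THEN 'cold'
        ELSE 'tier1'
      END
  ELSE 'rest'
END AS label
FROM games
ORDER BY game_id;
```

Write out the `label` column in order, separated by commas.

game_id=400: venue='home' → outer ELSE → rest
game_id=401: venue='home' → outer ELSE → rest
game_id=402: venue='away' → inner[ELSE] → hold
game_id=403: venue='neutral' → inner[attendance >= 9599] → cold
game_id=404: venue='away' → inner[quarter >= 3] → warn
game_id=405: venue='home' → outer ELSE → rest
game_id=406: venue='neutral' → inner[attendance >= 12757] → outlier
game_id=407: venue='neutral' → inner[ELSE] → tier1
game_id=408: venue='away' → inner[quarter >= 2] → alert

rest, rest, hold, cold, warn, rest, outlier, tier1, alert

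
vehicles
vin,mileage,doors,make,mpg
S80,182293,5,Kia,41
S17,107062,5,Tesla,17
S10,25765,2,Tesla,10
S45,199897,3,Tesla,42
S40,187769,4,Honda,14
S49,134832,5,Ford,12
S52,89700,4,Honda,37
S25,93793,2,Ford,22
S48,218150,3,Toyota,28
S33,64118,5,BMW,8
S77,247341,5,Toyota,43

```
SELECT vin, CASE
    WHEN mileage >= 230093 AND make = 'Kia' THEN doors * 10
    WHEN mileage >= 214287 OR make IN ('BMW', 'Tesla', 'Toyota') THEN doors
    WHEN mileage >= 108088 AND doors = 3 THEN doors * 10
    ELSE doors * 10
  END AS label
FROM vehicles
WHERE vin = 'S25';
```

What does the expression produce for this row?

20

vin = S25: mileage=93793, doors=2, make=Ford, mpg=22.
mileage >= 230093 AND make = 'Kia' → false
mileage >= 214287 OR make IN ('BMW', 'Tesla', 'Toyota') → false
mileage >= 108088 AND doors = 3 → false
No prior WHEN matched → ELSE → 20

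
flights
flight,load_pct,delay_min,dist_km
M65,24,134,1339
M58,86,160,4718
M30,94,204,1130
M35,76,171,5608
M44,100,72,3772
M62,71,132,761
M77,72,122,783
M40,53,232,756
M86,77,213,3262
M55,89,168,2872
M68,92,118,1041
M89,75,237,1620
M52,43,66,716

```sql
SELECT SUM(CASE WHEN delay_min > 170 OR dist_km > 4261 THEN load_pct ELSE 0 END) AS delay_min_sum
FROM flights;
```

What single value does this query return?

461

flight=M65: ✗
flight=M58: ✓ → 86
flight=M30: ✓ → 94
flight=M35: ✓ → 76
flight=M44: ✗
flight=M62: ✗
flight=M77: ✗
flight=M40: ✓ → 53
flight=M86: ✓ → 77
flight=M55: ✗
flight=M68: ✗
flight=M89: ✓ → 75
flight=M52: ✗
delay_min_sum = 86 + 94 + 76 + 53 + 77 + 75 = 461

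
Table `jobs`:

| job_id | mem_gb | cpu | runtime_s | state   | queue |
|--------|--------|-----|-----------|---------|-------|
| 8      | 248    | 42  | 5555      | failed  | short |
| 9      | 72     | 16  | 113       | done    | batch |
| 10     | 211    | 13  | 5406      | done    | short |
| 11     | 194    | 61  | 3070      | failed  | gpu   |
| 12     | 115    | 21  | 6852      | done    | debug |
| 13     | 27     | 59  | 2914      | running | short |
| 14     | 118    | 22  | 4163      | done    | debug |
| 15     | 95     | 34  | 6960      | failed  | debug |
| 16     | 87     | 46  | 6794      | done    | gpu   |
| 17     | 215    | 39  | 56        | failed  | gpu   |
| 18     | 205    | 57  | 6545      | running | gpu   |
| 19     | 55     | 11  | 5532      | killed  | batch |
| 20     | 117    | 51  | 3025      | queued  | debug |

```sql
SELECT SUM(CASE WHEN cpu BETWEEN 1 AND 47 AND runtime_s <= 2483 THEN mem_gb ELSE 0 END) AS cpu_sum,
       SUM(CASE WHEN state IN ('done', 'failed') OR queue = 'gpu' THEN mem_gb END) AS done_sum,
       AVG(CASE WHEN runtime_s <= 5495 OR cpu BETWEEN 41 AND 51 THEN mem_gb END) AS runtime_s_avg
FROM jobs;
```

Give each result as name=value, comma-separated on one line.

[cpu_sum: cpu BETWEEN 1 AND 47 AND runtime_s <= 2483]
job_id=8: ✗
job_id=9: ✓ → 72
job_id=10: ✗
job_id=11: ✗
job_id=12: ✗
job_id=13: ✗
job_id=14: ✗
job_id=15: ✗
job_id=16: ✗
job_id=17: ✓ → 215
job_id=18: ✗
job_id=19: ✗
job_id=20: ✗
cpu_sum = 72 + 215 = 287
—
[done_sum: state IN ('done', 'failed') OR queue = 'gpu']
job_id=8: ✓ → 248
job_id=9: ✓ → 72
job_id=10: ✓ → 211
job_id=11: ✓ → 194
job_id=12: ✓ → 115
job_id=13: ✗
job_id=14: ✓ → 118
job_id=15: ✓ → 95
job_id=16: ✓ → 87
job_id=17: ✓ → 215
job_id=18: ✓ → 205
job_id=19: ✗
job_id=20: ✗
done_sum = 248 + 72 + 211 + 194 + 115 + 118 + 95 + 87 + 215 + 205 = 1560
—
[runtime_s_avg: runtime_s <= 5495 OR cpu BETWEEN 41 AND 51]
job_id=8: ✓ → 248
job_id=9: ✓ → 72
job_id=10: ✓ → 211
job_id=11: ✓ → 194
job_id=12: ✗
job_id=13: ✓ → 27
job_id=14: ✓ → 118
job_id=15: ✗
job_id=16: ✓ → 87
job_id=17: ✓ → 215
job_id=18: ✗
job_id=19: ✗
job_id=20: ✓ → 117
runtime_s_avg = (248 + 72 + 211 + 194 + 27 + 118 + 87 + 215 + 117) / 9 = 143.2222222222

cpu_sum=287, done_sum=1560, runtime_s_avg=143.2222222222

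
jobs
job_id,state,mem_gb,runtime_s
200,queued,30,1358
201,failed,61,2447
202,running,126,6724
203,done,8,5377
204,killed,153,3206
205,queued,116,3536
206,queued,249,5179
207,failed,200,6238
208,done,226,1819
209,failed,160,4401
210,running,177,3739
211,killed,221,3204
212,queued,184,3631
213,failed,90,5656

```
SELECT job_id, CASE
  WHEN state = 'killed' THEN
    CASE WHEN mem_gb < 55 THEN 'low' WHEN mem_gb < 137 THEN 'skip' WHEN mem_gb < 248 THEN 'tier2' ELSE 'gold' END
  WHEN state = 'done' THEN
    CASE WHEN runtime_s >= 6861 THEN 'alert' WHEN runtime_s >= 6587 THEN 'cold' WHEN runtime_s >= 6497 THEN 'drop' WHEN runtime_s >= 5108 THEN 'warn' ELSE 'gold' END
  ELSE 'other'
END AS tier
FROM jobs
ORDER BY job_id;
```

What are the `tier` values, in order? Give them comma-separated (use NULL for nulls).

job_id=200: state='queued' → outer ELSE → other
job_id=201: state='failed' → outer ELSE → other
job_id=202: state='running' → outer ELSE → other
job_id=203: state='done' → inner[runtime_s >= 5108] → warn
job_id=204: state='killed' → inner[mem_gb < 248] → tier2
job_id=205: state='queued' → outer ELSE → other
job_id=206: state='queued' → outer ELSE → other
job_id=207: state='failed' → outer ELSE → other
job_id=208: state='done' → inner[ELSE] → gold
job_id=209: state='failed' → outer ELSE → other
job_id=210: state='running' → outer ELSE → other
job_id=211: state='killed' → inner[mem_gb < 248] → tier2
job_id=212: state='queued' → outer ELSE → other
job_id=213: state='failed' → outer ELSE → other

other, other, other, warn, tier2, other, other, other, gold, other, other, tier2, other, other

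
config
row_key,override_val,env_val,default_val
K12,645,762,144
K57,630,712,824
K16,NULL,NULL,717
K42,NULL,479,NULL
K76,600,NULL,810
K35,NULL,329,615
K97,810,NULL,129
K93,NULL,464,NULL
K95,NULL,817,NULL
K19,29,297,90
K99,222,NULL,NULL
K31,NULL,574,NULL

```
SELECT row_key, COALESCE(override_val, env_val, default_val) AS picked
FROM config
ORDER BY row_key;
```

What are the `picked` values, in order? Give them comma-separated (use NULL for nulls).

645, 717, 29, 574, 329, 479, 630, 600, 464, 817, 810, 222

row_key=K12: override_val=645 → 645
row_key=K16: override_val=NULL, env_val=NULL, default_val=717 → 717
row_key=K19: override_val=29 → 29
row_key=K31: override_val=NULL, env_val=574 → 574
row_key=K35: override_val=NULL, env_val=329 → 329
row_key=K42: override_val=NULL, env_val=479 → 479
row_key=K57: override_val=630 → 630
row_key=K76: override_val=600 → 600
row_key=K93: override_val=NULL, env_val=464 → 464
row_key=K95: override_val=NULL, env_val=817 → 817
row_key=K97: override_val=810 → 810
row_key=K99: override_val=222 → 222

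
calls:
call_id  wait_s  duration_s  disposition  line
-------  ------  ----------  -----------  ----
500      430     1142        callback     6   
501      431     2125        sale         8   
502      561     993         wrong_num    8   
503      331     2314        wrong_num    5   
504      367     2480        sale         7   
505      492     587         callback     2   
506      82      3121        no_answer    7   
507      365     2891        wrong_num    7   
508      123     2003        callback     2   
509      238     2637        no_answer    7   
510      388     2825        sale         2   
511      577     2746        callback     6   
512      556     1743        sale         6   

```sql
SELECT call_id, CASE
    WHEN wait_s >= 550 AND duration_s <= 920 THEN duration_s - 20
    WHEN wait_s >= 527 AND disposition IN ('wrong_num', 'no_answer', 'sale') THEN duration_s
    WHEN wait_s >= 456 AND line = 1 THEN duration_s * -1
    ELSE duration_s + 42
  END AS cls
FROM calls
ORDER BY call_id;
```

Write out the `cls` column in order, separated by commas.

call_id=500: ELSE → 1184
call_id=501: ELSE → 2167
call_id=502: wait_s >= 527 AND disposition IN ('wrong_num', 'no_answer', 'sale') → 993
call_id=503: ELSE → 2356
call_id=504: ELSE → 2522
call_id=505: ELSE → 629
call_id=506: ELSE → 3163
call_id=507: ELSE → 2933
call_id=508: ELSE → 2045
call_id=509: ELSE → 2679
call_id=510: ELSE → 2867
call_id=511: ELSE → 2788
call_id=512: wait_s >= 527 AND disposition IN ('wrong_num', 'no_answer', 'sale') → 1743

1184, 2167, 993, 2356, 2522, 629, 3163, 2933, 2045, 2679, 2867, 2788, 1743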